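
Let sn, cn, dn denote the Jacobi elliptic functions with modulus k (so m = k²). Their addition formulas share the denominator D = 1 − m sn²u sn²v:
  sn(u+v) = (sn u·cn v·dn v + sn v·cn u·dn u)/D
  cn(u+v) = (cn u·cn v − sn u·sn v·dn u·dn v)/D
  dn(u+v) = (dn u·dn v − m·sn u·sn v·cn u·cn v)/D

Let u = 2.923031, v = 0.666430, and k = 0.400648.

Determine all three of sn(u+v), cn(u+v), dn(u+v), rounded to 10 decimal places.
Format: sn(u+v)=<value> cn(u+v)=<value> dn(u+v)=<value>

sn u = 0.3487849022353879, cn u = -0.9372028019445156, dn u = 0.9901882345307885
sn v = 0.6124867293315846, cn v = 0.7904808703521536, dn v = 0.969424040823912
m = k² = 0.160518819904
D = 1 − m·sn²u·sn²v = 0.9926745437346043
sn(u+v) = (sn u·cn v·dn v + sn v·cn u·dn u)/D = -0.3011143244265236/0.9926745437346043 = -0.3033364019728784
cn(u+v) = (cn u·cn v − sn u·sn v·dn u·dn v)/D = -0.9459032262361003/0.9926745437346043 = -0.9528835328822449
dn(u+v) = (dn u·dn v − m·sn u·sn v·cn u·cn v)/D = 0.9853164642098124/0.9926745437346043 = 0.9925876214200984

sn(u+v)=-0.3033364020 cn(u+v)=-0.9528835329 dn(u+v)=0.9925876214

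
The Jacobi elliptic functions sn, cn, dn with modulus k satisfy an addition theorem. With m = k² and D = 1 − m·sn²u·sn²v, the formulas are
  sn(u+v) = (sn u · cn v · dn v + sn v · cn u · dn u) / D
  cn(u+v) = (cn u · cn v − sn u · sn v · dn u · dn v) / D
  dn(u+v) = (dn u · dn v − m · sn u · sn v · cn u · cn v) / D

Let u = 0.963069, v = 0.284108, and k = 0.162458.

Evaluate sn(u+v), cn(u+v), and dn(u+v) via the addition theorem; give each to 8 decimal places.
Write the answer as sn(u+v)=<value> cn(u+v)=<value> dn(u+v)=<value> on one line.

sn(u+v)=0.94608771 cn(u+v)=0.32391056 dn(u+v)=0.98811763

sn u = 0.8190818522700735, cn u = 0.5736766678903941, dn u = 0.9911071250420807
sn v = 0.2802060500242523, cn v = 0.959939878080813, dn v = 0.998963349433437
m = k² = 0.026392601764
D = 1 − m·sn²u·sn²v = 0.9986097534425779
sn(u+v) = (sn u·cn v·dn v + sn v·cn u·dn u)/D = 0.9447724110003757/0.9986097534425779 = 0.9460877061769075
cn(u+v) = (cn u·cn v − sn u·sn v·dn u·dn v)/D = 0.323460246526808/0.9986097534425779 = 0.3239105620706393
dn(u+v) = (dn u·dn v − m·sn u·sn v·cn u·cn v)/D = 0.9867439068531021/0.9986097534425779 = 0.9881176339920876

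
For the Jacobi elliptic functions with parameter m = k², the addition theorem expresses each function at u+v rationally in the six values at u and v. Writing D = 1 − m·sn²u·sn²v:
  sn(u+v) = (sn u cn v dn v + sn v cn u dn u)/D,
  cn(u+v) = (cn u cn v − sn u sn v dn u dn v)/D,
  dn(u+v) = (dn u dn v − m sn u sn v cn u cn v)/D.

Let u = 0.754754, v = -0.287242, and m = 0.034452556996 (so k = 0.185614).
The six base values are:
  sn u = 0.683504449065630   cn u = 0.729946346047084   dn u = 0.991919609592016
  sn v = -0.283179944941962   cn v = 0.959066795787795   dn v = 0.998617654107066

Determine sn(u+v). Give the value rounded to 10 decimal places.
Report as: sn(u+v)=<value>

sn(u+v)=0.4501653916

m = k² = 0.034452556996
D = 1 − m·sn²u·sn²v = 0.9987092886250908
sn(u+v) = (sn u·cn v·dn v + sn v·cn u·dn u)/D = 0.4495843580525893/0.9987092886250908 = 0.4501653916441749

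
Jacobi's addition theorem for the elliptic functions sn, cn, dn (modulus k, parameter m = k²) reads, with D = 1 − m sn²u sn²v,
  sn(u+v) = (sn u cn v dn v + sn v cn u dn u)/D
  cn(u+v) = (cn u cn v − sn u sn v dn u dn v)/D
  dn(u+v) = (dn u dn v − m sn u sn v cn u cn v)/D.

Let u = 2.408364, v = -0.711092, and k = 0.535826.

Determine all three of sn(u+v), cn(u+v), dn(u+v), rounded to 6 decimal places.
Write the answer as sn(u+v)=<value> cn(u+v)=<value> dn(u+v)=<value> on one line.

sn(u+v)=0.999970 cn(u+v)=0.007729 dn(u+v)=0.844339

sn u = 0.8220720544401463, cn u = -0.5693834712287994, dn u = 0.8977587043854071
sn v = -0.6408560268581294, cn v = 0.7676610924357262, dn v = 0.9391938817247798
m = k² = 0.287109502276
D = 1 − m·sn²u·sn²v = 0.9203128522718273
sn(u+v) = (sn u·cn v·dn v + sn v·cn u·dn u)/D = 0.9202853617479221/0.9203128522718273 = 0.9999701291535401
cn(u+v) = (cn u·cn v − sn u·sn v·dn u·dn v)/D = 0.007113298053820585/0.9203128522718273 = 0.00772921733762724
dn(u+v) = (dn u·dn v − m·sn u·sn v·cn u·cn v)/D = 0.7770556534913502/0.9203128522718273 = 0.8443385872240714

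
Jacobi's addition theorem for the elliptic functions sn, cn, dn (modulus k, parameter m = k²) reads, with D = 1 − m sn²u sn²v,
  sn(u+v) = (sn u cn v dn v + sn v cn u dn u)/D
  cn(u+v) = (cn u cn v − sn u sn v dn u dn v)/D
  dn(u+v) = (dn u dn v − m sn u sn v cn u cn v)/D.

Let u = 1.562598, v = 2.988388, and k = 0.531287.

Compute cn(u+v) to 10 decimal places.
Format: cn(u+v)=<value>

cn(u+v)=-0.4627891016

sn u = 0.9928542056791998, cn u = 0.1193336761569223, dn u = 0.849560909091974
sn v = 0.4037397300757139, cn v = -0.914873887679821, dn v = 0.976723621900744
m = k² = 0.282265876369
D = 1 − m·sn²u·sn²v = 0.9546442539547109
cn(u+v) = (cn u·cn v − sn u·sn v·dn u·dn v)/D = -0.441798956647238/0.9546442539547109 = -0.4627891016125022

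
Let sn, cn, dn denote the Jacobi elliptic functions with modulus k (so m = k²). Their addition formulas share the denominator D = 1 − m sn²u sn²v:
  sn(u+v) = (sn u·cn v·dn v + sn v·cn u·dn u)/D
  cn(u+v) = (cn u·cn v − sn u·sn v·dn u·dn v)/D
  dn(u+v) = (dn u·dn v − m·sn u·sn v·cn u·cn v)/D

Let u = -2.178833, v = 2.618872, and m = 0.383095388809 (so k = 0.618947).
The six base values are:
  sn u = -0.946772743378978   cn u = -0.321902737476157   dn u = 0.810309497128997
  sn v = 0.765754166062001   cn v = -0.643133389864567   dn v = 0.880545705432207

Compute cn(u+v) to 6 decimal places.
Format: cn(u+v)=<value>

cn(u+v)=0.906945

m = k² = 0.383095388809
D = 1 − m·sn²u·sn²v = 0.7986381678368454
cn(u+v) = (cn u·cn v − sn u·sn v·dn u·dn v)/D = 0.7243210014401948/0.7986381678368454 = 0.9069451356201236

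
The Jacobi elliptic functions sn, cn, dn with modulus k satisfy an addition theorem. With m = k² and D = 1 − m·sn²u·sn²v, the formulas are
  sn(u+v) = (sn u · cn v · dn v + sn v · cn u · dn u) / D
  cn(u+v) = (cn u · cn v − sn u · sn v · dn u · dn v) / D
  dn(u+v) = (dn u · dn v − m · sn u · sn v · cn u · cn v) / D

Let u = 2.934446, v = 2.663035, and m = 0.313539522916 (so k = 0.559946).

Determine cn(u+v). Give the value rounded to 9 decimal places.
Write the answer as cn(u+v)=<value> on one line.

cn(u+v)=0.353363352

sn u = 0.4818877782262289, cn u = -0.8762329423139653, dn u = 0.96290765870681
sn v = 0.688092049821572, cn v = -0.7256234085063321, dn v = 0.9227937105975259
m = k² = 0.313539522916
D = 1 − m·sn²u·sn²v = 0.9655271494335114
cn(u+v) = (cn u·cn v − sn u·sn v·dn u·dn v)/D = 0.3411819098137009/0.9655271494335114 = 0.3533633518372603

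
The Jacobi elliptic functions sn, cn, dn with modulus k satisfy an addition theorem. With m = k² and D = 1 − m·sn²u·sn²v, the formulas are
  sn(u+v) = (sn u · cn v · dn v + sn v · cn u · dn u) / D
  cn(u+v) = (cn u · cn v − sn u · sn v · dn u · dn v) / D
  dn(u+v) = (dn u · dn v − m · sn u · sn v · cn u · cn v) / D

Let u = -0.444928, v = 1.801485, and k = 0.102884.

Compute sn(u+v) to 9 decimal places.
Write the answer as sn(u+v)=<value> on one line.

sn u = -0.4302580893767802, cn u = 0.9027059191817913, dn u = 0.9990197503742524
sn v = 0.9747215079068548, cn v = -0.2234233247084715, dn v = 0.9949589289246508
m = k² = 0.010585117456
D = 1 − m·sn²u·sn²v = 0.9981382778385712
sn(u+v) = (sn u·cn v·dn v + sn v·cn u·dn u)/D = 0.9746694621590154/0.9981382778385712 = 0.9764874104113345

sn(u+v)=0.976487410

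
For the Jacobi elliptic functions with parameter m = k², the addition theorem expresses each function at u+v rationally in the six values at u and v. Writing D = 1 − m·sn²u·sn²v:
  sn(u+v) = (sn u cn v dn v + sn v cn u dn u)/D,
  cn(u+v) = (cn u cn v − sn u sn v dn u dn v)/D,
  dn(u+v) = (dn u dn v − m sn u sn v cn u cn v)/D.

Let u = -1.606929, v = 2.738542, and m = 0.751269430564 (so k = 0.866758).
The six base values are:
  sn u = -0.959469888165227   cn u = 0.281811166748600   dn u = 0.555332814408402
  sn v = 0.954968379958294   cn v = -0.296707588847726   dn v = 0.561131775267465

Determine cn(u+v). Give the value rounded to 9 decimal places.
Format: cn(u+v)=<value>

cn(u+v)=0.546754890

m = k² = 0.751269430564
D = 1 − m·sn²u·sn²v = 0.3692802938857506
cn(u+v) = (cn u·cn v − sn u·sn v·dn u·dn v)/D = 0.2019058064561062/0.3692802938857506 = 0.546754889982222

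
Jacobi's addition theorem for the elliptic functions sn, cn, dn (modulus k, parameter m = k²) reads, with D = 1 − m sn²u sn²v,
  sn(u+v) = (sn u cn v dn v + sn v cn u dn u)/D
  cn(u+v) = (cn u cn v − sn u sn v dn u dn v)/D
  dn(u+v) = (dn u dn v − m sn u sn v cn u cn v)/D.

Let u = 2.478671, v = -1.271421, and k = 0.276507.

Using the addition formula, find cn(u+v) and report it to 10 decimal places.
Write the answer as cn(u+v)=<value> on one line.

sn u = 0.6603775450678113, cn u = -0.7509337507198693, dn u = 0.9831874694784931
sn v = -0.949768106499063, cn v = 0.3129545396334499, dn v = 0.9649000119335054
m = k² = 0.076456121049
D = 1 − m·sn²u·sn²v = 0.9699231729160286
cn(u+v) = (cn u·cn v − sn u·sn v·dn u·dn v)/D = 0.3600077118282134/0.9699231729160286 = 0.3711713689094231

cn(u+v)=0.3711713689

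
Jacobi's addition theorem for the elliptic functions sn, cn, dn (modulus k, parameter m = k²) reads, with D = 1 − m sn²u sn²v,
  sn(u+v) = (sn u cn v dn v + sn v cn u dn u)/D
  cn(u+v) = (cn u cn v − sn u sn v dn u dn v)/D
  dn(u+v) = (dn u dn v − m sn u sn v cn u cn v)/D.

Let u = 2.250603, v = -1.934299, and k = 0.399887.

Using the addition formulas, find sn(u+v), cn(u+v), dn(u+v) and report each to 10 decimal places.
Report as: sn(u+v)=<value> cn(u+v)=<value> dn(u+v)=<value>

sn u = 0.8446248366703054, cn u = -0.5353586510738945, dn u = 0.9412342445386404
sn v = -0.963664658769108, cn v = -0.2671150041450662, dn v = 0.9227675796937823
m = k² = 0.159909612769
D = 1 − m·sn²u·sn²v = 0.8940614238399141
sn(u+v) = (sn u·cn v·dn v + sn v·cn u·dn u)/D = 0.2774011850160101/0.8940614238399141 = 0.3102708355591462
cn(u+v) = (cn u·cn v − sn u·sn v·dn u·dn v)/D = 0.8499378872308069/0.8940614238399141 = 0.950648204438124
dn(u+v) = (dn u·dn v − m·sn u·sn v·cn u·cn v)/D = 0.8871530635873797/0.8940614238399141 = 0.9922730585748084

sn(u+v)=0.3102708356 cn(u+v)=0.9506482044 dn(u+v)=0.9922730586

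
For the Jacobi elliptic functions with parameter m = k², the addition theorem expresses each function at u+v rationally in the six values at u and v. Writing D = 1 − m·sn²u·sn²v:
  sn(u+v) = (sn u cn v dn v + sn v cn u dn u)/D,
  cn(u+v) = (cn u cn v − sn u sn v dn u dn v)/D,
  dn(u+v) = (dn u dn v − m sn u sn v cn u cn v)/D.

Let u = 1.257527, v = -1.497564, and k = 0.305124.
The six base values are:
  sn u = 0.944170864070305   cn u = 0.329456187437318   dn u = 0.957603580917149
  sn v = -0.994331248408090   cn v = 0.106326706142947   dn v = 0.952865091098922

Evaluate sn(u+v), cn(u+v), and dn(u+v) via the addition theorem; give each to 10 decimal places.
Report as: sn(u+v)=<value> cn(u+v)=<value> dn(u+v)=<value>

sn(u+v)=-0.2375325517 cn(u+v)=0.9713795792 dn(u+v)=0.9973700926

m = k² = 0.093100655376
D = 1 − m·sn²u·sn²v = 0.9179429115555148
sn(u+v) = (sn u·cn v·dn v + sn v·cn u·dn u)/D = -0.2180413220711378/0.9179429115555148 = -0.2375325516721431
cn(u+v) = (cn u·cn v − sn u·sn v·dn u·dn v)/D = 0.8916709991608374/0.9179429115555148 = 0.9713795792048136
dn(u+v) = (dn u·dn v − m·sn u·sn v·cn u·cn v)/D = 0.9155288066626662/0.9179429115555148 = 0.9973700925597239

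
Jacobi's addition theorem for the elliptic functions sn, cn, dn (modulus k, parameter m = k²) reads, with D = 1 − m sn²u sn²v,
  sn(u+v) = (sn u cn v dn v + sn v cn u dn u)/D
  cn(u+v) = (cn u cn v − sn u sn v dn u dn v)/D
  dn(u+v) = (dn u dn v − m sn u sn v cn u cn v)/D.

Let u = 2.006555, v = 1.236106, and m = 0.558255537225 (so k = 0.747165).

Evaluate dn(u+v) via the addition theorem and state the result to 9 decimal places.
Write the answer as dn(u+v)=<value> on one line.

dn(u+v)=0.919254710

sn u = 0.9978010981110834, cn u = -0.06627947350663035, dn u = 0.6664809538354776
sn v = 0.894303129338975, cn v = 0.4474616328295829, dn v = 0.7439888804947391
m = k² = 0.558255537225
D = 1 − m·sn²u·sn²v = 0.5554808293213
dn(u+v) = (dn u·dn v − m·sn u·sn v·cn u·cn v)/D = 0.5106283685640322/0.5554808293213 = 0.9192547098122727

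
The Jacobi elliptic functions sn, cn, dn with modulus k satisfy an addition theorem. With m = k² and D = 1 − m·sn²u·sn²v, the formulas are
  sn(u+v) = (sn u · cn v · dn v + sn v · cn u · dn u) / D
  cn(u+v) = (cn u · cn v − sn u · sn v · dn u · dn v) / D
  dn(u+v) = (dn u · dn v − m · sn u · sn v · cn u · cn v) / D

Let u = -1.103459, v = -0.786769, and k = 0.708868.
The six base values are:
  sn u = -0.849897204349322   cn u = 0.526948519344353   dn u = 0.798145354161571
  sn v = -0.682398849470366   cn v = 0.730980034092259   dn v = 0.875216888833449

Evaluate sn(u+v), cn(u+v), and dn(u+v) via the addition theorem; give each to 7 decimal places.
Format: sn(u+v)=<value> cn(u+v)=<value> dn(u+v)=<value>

sn(u+v)=-0.9997118 cn(u+v)=-0.0240061 dn(u+v)=0.7055464

m = k² = 0.502493841424
D = 1 − m·sn²u·sn²v = 0.8309792141386693
sn(u+v) = (sn u·cn v·dn v + sn v·cn u·dn u)/D = -0.8307397356870904/0.8309792141386693 = -0.9997118117426954
cn(u+v) = (cn u·cn v − sn u·sn v·dn u·dn v)/D = -0.01994858092856838/0.8309792141386693 = -0.02400611301601037
dn(u+v) = (dn u·dn v − m·sn u·sn v·cn u·cn v)/D = 0.5862944047520302/0.8309792141386693 = 0.7055464141299118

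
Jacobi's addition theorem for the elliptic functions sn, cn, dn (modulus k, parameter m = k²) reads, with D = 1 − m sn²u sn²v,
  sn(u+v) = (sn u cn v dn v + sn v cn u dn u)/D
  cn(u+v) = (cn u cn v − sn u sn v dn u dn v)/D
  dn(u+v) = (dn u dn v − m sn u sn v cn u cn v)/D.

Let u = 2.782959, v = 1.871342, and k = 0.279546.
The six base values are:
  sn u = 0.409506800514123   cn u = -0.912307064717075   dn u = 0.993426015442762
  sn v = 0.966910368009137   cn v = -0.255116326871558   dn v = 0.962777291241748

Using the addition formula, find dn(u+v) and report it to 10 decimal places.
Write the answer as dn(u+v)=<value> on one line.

m = k² = 0.078145966116
D = 1 − m·sn²u·sn²v = 0.9877481622860506
dn(u+v) = (dn u·dn v − m·sn u·sn v·cn u·cn v)/D = 0.9492463386193868/0.9877481622860506 = 0.9610206071378003

dn(u+v)=0.9610206071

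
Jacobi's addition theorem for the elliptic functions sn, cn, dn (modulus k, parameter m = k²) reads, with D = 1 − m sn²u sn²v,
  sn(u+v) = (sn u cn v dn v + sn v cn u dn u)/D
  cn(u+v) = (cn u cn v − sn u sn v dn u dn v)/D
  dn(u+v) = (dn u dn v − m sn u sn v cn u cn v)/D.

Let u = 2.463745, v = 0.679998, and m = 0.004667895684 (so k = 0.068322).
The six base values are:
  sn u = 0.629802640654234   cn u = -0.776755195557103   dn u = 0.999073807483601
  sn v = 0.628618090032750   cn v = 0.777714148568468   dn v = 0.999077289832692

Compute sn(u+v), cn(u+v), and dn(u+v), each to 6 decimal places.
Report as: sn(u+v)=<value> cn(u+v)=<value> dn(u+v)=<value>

sn(u+v)=0.001525 cn(u+v)=-0.999999 dn(u+v)=1.000000

m = k² = 0.004667895684
D = 1 − m·sn²u·sn²v = 0.9992683492097214
sn(u+v) = (sn u·cn v·dn v + sn v·cn u·dn u)/D = 0.001524351095239109/0.9992683492097214 = 0.001525467204524844
cn(u+v) = (cn u·cn v − sn u·sn v·dn u·dn v)/D = -0.999267186535243/0.9992683492097214 = -0.9999988364742271
dn(u+v) = (dn u·dn v − m·sn u·sn v·cn u·cn v)/D = 0.9992683437824814/0.9992683492097214 = 0.9999999945687862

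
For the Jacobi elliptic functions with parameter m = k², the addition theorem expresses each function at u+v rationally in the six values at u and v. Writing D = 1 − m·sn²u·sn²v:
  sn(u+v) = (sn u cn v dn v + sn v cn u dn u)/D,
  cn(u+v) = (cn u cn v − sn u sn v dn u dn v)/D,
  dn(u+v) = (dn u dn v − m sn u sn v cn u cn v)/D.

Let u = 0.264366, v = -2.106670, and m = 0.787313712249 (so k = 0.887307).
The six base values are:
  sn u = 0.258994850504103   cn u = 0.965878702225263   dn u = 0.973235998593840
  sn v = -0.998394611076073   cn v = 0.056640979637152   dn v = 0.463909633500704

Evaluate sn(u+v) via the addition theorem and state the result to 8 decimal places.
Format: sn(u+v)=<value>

m = k² = 0.787313712249
D = 1 − m·sn²u·sn²v = 0.9473577394564753
sn(u+v) = (sn u·cn v·dn v + sn v·cn u·dn u)/D = -0.931713387483099/0.9473577394564753 = -0.9834863311695202

sn(u+v)=-0.98348633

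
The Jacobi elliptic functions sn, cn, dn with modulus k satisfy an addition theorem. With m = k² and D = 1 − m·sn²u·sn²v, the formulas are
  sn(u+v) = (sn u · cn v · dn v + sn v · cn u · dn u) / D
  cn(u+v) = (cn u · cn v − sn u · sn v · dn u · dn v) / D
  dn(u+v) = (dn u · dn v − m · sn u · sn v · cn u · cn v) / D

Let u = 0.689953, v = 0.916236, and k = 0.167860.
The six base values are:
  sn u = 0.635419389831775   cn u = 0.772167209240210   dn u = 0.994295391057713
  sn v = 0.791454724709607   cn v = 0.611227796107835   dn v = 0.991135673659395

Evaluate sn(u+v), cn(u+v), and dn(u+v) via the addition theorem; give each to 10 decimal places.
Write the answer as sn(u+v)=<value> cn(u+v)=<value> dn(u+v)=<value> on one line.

m = k² = 0.0281769796
D = 1 − m·sn²u·sn²v = 0.992873643965816
sn(u+v) = (sn u·cn v·dn v + sn v·cn u·dn u)/D = 0.9925923106917272/0.992873643965816 = 0.9997166474547909
cn(u+v) = (cn u·cn v − sn u·sn v·dn u·dn v)/D = -0.02363424713451981/0.992873643965816 = -0.02380388207316894
dn(u+v) = (dn u·dn v − m·sn u·sn v·cn u·cn v)/D = 0.9787936451179808/0.992873643965816 = 0.9858189418830822

sn(u+v)=0.9997166475 cn(u+v)=-0.0238038821 dn(u+v)=0.9858189419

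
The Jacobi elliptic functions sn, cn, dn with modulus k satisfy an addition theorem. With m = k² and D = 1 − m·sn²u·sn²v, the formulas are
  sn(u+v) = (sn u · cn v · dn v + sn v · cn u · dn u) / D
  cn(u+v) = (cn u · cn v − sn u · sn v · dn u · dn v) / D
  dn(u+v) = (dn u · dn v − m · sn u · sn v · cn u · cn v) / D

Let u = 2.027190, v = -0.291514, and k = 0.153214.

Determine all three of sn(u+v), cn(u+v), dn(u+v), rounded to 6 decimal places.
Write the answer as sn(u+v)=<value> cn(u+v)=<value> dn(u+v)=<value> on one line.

sn u = 0.9038528685254643, cn u = -0.4278434200245339, dn u = 0.9903648230307506
sn v = -0.2873114171161706, cn v = 0.9578372249994765, dn v = 0.9990306441876871
m = k² = 0.023474529796
D = 1 − m·sn²u·sn²v = 0.9984169371705046
sn(u+v) = (sn u·cn v·dn v + sn v·cn u·dn u)/D = 0.9866446114255233/0.9984169371705046 = 0.9882090083744534
cn(u+v) = (cn u·cn v − sn u·sn v·dn u·dn v)/D = -0.1528685421331329/0.9984169371705046 = -0.1531109263494263
dn(u+v) = (dn u·dn v − m·sn u·sn v·cn u·cn v)/D = 0.9869066250155199/0.9984169371705046 = 0.9884714374060954

sn(u+v)=0.988209 cn(u+v)=-0.153111 dn(u+v)=0.988471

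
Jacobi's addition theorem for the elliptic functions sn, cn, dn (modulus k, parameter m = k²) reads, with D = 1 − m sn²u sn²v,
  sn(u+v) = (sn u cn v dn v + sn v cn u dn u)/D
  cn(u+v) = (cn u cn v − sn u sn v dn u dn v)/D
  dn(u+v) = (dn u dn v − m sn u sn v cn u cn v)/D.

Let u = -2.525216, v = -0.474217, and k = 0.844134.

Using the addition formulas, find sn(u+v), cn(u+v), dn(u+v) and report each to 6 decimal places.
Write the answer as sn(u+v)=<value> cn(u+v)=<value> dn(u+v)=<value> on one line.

sn(u+v)=-0.862117 cn(u+v)=-0.506709 dn(u+v)=0.685851

sn u = -0.9722585762732355, cn u = -0.23390865923078, dn u = 0.5713356212582399
sn v = -0.4459082622656314, cn v = 0.8950786678517396, dn v = 0.9264546823538241
m = k² = 0.712562209956
D = 1 − m·sn²u·sn²v = 0.8660701474457378
sn(u+v) = (sn u·cn v·dn v + sn v·cn u·dn u)/D = -0.7466539163404029/0.8660701474457378 = -0.8621171374425918
cn(u+v) = (cn u·cn v − sn u·sn v·dn u·dn v)/D = -0.4388455645329239/0.8660701474457378 = -0.5067090302410164
dn(u+v) = (dn u·dn v − m·sn u·sn v·cn u·cn v)/D = 0.5939947123536828/0.8660701474457378 = 0.6858505793156882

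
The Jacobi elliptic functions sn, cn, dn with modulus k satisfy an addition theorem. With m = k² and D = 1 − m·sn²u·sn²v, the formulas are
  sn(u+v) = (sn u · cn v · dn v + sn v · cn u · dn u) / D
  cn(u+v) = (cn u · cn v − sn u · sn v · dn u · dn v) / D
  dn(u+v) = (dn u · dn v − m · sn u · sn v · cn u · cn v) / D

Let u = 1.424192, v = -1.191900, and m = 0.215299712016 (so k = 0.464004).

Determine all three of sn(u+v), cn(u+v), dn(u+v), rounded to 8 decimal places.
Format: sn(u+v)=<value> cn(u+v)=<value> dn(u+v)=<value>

sn(u+v)=0.22977579 cn(u+v)=0.97324359 dn(u+v)=0.99430018

sn u = 0.9767811057894203, cn u = 0.2142397520834947, dn u = 0.8913934365433034
sn v = -0.9112293829448604, cn v = 0.4118992736797784, dn v = 0.9062164503772238
m = k² = 0.215299712016
D = 1 − m·sn²u·sn²v = 0.8294336405118076
sn(u+v) = (sn u·cn v·dn v + sn v·cn u·dn u)/D = 0.1905837687754578/0.8294336405118076 = 0.229775788522222
cn(u+v) = (cn u·cn v − sn u·sn v·dn u·dn v)/D = 0.807240974611679/0.8294336405118076 = 0.9732435907875228
dn(u+v) = (dn u·dn v − m·sn u·sn v·cn u·cn v)/D = 0.8247060146761739/0.8294336405118076 = 0.9943001759215886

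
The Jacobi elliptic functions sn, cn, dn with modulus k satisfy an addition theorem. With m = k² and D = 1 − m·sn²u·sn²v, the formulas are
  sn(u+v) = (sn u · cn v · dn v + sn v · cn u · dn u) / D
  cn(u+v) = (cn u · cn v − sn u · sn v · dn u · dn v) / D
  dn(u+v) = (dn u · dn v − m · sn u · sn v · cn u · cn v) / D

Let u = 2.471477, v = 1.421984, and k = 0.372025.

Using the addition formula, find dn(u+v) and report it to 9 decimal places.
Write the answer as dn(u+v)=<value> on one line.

sn u = 0.7020272802055012, cn u = -0.7121500529012595, dn u = 0.9652923617661385
sn v = 0.9814099407513038, cn v = 0.1919232351606297, dn v = 0.9309647651065623
m = k² = 0.138402600625
D = 1 − m·sn²u·sn²v = 0.9343018510272864
dn(u+v) = (dn u·dn v − m·sn u·sn v·cn u·cn v)/D = 0.9116862777686958/0.9343018510272864 = 0.9757941470053556

dn(u+v)=0.975794147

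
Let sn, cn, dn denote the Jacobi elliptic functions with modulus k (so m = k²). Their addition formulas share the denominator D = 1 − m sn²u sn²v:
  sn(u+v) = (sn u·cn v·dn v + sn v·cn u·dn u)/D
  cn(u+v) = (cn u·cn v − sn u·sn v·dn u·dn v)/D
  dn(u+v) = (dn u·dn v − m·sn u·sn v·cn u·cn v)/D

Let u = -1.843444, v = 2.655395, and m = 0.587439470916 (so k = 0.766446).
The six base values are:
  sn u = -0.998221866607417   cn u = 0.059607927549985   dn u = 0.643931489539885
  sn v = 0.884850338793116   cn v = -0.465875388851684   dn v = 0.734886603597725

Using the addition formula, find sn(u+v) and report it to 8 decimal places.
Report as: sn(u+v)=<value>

sn(u+v)=0.69360452

m = k² = 0.587439470916
D = 1 − m·sn²u·sn²v = 0.5416925412421212
sn(u+v) = (sn u·cn v·dn v + sn v·cn u·dn u)/D = 0.3757203941240301/0.5416925412421212 = 0.6936045182798516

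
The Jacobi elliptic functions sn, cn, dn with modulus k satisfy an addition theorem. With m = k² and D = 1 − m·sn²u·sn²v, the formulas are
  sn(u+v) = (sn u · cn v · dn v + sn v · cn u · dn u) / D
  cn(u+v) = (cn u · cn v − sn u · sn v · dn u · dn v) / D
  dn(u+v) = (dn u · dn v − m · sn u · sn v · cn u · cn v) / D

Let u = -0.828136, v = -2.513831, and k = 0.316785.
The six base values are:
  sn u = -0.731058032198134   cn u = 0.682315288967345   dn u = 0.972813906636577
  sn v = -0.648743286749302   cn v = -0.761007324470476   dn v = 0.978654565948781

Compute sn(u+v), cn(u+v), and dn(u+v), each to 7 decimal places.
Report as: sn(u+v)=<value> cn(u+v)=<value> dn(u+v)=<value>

sn(u+v)=0.1164808 cn(u+v)=-0.9931929 dn(u+v)=0.9993190

m = k² = 0.100352736225
D = 1 − m·sn²u·sn²v = 0.9774275511158797
sn(u+v) = (sn u·cn v·dn v + sn v·cn u·dn u)/D = 0.1138515793943203/0.9774275511158797 = 0.116480837136565
cn(u+v) = (cn u·cn v − sn u·sn v·dn u·dn v)/D = -0.9707741423986346/0.9774275511158797 = -0.9931929392519688
dn(u+v) = (dn u·dn v − m·sn u·sn v·cn u·cn v)/D = 0.9767619091857212/0.9774275511158797 = 0.9993189859142004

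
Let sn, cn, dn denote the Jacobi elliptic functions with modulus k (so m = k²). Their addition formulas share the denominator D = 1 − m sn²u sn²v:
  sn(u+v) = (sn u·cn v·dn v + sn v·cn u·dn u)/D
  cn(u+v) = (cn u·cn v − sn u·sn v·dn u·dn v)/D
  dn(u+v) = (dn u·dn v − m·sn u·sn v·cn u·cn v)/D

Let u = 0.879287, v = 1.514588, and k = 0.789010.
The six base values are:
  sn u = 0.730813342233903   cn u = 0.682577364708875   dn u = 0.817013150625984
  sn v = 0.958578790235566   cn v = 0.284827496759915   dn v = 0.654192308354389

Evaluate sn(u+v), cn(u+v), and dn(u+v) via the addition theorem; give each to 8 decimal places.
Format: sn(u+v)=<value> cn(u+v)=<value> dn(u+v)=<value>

m = k² = 0.6225367801
D = 1 − m·sn²u·sn²v = 0.6944842661326866
sn(u+v) = (sn u·cn v·dn v + sn v·cn u·dn u)/D = 0.6707490039400396/0.6944842661326866 = 0.9658231822517456
cn(u+v) = (cn u·cn v − sn u·sn v·dn u·dn v)/D = -0.1800115819032238/0.6944842661326866 = -0.2592018144711016
dn(u+v) = (dn u·dn v − m·sn u·sn v·cn u·cn v)/D = 0.4496959723191241/0.6944842661326866 = 0.6475250689598865

sn(u+v)=0.96582318 cn(u+v)=-0.25920181 dn(u+v)=0.64752507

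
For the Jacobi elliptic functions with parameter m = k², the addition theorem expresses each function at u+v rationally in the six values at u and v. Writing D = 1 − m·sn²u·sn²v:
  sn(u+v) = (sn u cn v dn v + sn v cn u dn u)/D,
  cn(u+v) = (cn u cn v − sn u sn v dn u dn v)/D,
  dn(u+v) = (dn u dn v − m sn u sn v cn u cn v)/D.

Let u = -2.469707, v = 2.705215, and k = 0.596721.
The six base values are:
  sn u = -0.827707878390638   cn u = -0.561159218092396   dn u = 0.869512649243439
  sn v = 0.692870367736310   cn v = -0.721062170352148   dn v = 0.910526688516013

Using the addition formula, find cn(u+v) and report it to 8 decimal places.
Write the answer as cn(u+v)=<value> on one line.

cn(u+v)=0.97257436

m = k² = 0.356075951841
D = 1 − m·sn²u·sn²v = 0.8828881617336042
cn(u+v) = (cn u·cn v − sn u·sn v·dn u·dn v)/D = 0.8586743912604085/0.8828881617336042 = 0.9725743627305518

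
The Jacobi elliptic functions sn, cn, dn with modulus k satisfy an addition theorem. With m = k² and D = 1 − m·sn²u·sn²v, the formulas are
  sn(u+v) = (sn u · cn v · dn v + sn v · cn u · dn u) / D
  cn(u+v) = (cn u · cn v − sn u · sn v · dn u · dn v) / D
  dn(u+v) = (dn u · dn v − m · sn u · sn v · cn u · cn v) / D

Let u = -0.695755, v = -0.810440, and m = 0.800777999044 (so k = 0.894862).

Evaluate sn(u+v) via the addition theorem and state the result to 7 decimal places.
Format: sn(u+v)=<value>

sn u = -0.6095203733936017, cn u = 0.7927704046053462, dn u = 0.8381520704222386
sn v = -0.6809060909043417, cn v = 0.7323707362868675, dn v = 0.7929267369582926
m = k² = 0.800777999044
D = 1 − m·sn²u·sn²v = 0.8620686382015156
sn(u+v) = (sn u·cn v·dn v + sn v·cn u·dn u)/D = -0.8063947684643794/0.8620686382015156 = -0.9354182865841339

sn(u+v)=-0.9354183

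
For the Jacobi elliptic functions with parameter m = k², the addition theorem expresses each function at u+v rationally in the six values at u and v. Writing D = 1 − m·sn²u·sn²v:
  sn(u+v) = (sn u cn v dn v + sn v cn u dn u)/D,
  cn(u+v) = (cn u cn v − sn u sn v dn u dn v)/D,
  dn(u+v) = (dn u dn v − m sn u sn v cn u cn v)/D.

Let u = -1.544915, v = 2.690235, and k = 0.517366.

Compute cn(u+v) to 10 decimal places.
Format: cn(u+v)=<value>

sn u = -0.9916972929439767, cn u = 0.128594242357846, dn u = 0.8583464926069823
sn v = 0.6340750063593756, cn v = -0.7732715475887871, dn v = 0.9446607603707169
m = k² = 0.267667577956
D = 1 − m·sn²u·sn²v = 0.8941635427169856
cn(u+v) = (cn u·cn v − sn u·sn v·dn u·dn v)/D = 0.4104303408274233/0.8941635427169856 = 0.4590103725100431

cn(u+v)=0.4590103725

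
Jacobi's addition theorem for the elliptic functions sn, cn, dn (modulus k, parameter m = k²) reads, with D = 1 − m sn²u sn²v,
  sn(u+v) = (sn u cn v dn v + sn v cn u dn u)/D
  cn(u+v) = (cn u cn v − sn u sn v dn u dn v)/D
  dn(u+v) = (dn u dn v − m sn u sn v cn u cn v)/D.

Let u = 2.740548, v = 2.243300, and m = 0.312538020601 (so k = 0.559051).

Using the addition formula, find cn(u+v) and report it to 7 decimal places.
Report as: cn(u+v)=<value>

cn(u+v)=-0.1489720

sn u = 0.6332869912781544, cn u = -0.7739170412116939, dn u = 0.9352303847625167
sn v = 0.9052837157185648, cn v = -0.424807478812213, dn v = 0.862474942413854
m = k² = 0.312538020601
D = 1 − m·sn²u·sn²v = 0.8972756485532899
cn(u+v) = (cn u·cn v − sn u·sn v·dn u·dn v)/D = -0.1336689048036923/0.8972756485532899 = -0.148971951951679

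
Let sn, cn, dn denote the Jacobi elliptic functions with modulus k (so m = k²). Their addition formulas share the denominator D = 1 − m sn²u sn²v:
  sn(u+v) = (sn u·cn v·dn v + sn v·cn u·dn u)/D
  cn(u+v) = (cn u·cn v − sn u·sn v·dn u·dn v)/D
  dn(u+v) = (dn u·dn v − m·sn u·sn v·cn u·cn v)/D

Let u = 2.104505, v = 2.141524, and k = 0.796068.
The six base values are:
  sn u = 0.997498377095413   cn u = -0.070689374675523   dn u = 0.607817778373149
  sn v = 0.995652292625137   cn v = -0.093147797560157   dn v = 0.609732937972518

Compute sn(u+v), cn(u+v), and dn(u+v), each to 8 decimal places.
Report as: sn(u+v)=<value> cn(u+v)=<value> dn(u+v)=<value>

m = k² = 0.633724260624
D = 1 − m·sn²u·sn²v = 0.3749134919609298
sn(u+v) = (sn u·cn v·dn v + sn v·cn u·dn u)/D = -0.09943265384819685/0.3749134919609298 = -0.2652149255235628
cn(u+v) = (cn u·cn v − sn u·sn v·dn u·dn v)/D = -0.3614875845766253/0.3749134919609298 = -0.9641893192104604
dn(u+v) = (dn u·dn v − m·sn u·sn v·cn u·cn v)/D = 0.3664622600868985/0.3749134919609298 = 0.9774581815398842

sn(u+v)=-0.26521493 cn(u+v)=-0.96418932 dn(u+v)=0.97745818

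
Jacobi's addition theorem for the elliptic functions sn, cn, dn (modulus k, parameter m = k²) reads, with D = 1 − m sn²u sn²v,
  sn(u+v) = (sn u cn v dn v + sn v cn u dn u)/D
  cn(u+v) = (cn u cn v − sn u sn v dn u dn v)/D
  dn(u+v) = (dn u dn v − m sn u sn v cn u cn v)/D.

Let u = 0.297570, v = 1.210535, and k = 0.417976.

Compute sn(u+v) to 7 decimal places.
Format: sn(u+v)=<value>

sn u = 0.2924776822841679, cn u = 0.9562723489496501, dn u = 0.9924995048613866
sn v = 0.9215557926628657, cn v = 0.3882459542732123, dn v = 0.9228380396926836
m = k² = 0.174703936576
D = 1 − m·sn²u·sn²v = 0.9873079602757359
sn(u+v) = (sn u·cn v·dn v + sn v·cn u·dn u)/D = 0.9794397321938576/0.9873079602757359 = 0.9920306242849688

sn(u+v)=0.9920306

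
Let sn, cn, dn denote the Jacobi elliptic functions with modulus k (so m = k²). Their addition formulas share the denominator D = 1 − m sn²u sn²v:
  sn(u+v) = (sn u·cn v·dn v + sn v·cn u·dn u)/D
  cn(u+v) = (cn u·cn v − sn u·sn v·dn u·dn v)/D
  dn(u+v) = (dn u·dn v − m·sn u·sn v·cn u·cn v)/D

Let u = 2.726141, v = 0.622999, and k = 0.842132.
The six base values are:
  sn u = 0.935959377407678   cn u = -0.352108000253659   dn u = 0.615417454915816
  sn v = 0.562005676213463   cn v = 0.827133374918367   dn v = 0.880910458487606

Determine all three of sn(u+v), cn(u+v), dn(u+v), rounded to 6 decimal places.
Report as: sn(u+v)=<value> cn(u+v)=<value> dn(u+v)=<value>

m = k² = 0.709186305424
D = 1 − m·sn²u·sn²v = 0.8037743645099365
sn(u+v) = (sn u·cn v·dn v + sn v·cn u·dn u)/D = 0.5601855674136084/0.8037743645099365 = 0.6969438092929912
cn(u+v) = (cn u·cn v − sn u·sn v·dn u·dn v)/D = -0.5764072857839722/0.8037743645099365 = -0.7171257398031217
dn(u+v) = (dn u·dn v − m·sn u·sn v·cn u·cn v)/D = 0.6507726063293443/0.8037743645099365 = 0.8096458845463705

sn(u+v)=0.696944 cn(u+v)=-0.717126 dn(u+v)=0.809646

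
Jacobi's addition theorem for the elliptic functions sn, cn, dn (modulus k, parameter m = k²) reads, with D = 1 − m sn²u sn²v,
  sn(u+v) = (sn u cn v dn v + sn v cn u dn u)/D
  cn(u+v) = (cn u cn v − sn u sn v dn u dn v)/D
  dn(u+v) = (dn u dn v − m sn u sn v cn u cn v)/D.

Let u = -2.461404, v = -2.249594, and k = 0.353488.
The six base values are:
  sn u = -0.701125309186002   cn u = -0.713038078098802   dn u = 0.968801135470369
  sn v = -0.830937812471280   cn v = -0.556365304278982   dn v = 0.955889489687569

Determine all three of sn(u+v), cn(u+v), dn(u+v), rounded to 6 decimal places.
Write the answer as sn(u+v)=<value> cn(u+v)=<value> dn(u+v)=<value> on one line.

m = k² = 0.124953766144
D = 1 − m·sn²u·sn²v = 0.957589080913772
sn(u+v) = (sn u·cn v·dn v + sn v·cn u·dn u)/D = 0.9468803650921786/0.957589080913772 = 0.9888170029973873
cn(u+v) = (cn u·cn v − sn u·sn v·dn u·dn v)/D = -0.1428090406388374/0.957589080913772 = -0.1491339484599835
dn(u+v) = (dn u·dn v − m·sn u·sn v·cn u·cn v)/D = 0.8971875484665465/0.957589080913772 = 0.9369233279168266

sn(u+v)=0.988817 cn(u+v)=-0.149134 dn(u+v)=0.936923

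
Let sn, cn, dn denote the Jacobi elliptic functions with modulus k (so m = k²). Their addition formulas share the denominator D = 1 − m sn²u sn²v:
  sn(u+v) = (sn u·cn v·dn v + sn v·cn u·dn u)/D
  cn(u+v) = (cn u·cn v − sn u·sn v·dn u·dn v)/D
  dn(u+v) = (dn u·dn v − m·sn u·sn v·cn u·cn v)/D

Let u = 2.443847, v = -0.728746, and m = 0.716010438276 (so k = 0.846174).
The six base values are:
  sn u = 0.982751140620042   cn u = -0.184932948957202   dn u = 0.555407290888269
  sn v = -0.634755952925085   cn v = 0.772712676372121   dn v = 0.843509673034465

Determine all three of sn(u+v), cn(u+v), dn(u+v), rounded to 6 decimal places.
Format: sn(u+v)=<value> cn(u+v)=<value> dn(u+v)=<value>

m = k² = 0.716010438276
D = 1 − m·sn²u·sn²v = 0.7213750318917289
sn(u+v) = (sn u·cn v·dn v + sn v·cn u·dn u)/D = 0.7057457291568339/0.7213750318917289 = 0.9783340120687171
cn(u+v) = (cn u·cn v − sn u·sn v·dn u·dn v)/D = 0.1493482588237363/0.7213750318917289 = 0.2070327530356665
dn(u+v) = (dn u·dn v − m·sn u·sn v·cn u·cn v)/D = 0.4046647761635461/0.7213750318917289 = 0.5609631027876803

sn(u+v)=0.978334 cn(u+v)=0.207033 dn(u+v)=0.560963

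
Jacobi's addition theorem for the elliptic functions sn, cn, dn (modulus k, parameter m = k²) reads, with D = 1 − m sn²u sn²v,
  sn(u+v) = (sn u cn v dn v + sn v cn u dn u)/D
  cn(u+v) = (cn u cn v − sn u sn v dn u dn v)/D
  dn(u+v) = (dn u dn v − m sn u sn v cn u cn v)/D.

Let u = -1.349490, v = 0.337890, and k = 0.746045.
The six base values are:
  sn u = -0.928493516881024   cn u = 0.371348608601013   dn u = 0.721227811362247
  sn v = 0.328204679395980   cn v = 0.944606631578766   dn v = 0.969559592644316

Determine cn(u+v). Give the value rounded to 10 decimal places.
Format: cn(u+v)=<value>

m = k² = 0.556583142025
D = 1 − m·sn²u·sn²v = 0.948313474716207
cn(u+v) = (cn u·cn v − sn u·sn v·dn u·dn v)/D = 0.5638720617416146/0.948313474716207 = 0.5946051350903343

cn(u+v)=0.5946051351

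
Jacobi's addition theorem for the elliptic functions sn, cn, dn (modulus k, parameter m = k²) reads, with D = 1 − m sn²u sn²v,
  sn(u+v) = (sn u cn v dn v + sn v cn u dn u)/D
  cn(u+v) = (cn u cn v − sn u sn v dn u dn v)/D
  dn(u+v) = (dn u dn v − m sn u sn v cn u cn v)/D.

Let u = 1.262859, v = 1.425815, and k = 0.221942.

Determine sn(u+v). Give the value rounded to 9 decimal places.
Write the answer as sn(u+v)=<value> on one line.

sn(u+v)=0.472196636

sn u = 0.9492554986503071, cn u = 0.3145059590566718, dn u = 0.9775551540587369
sn v = 0.9870989381357718, cn v = 0.160111480947594, dn v = 0.9757071885136403
m = k² = 0.049258251364
D = 1 − m·sn²u·sn²v = 0.9567519427692654
sn(u+v) = (sn u·cn v·dn v + sn v·cn u·dn u)/D = 0.4517750488523761/0.9567519427692654 = 0.4721966359898244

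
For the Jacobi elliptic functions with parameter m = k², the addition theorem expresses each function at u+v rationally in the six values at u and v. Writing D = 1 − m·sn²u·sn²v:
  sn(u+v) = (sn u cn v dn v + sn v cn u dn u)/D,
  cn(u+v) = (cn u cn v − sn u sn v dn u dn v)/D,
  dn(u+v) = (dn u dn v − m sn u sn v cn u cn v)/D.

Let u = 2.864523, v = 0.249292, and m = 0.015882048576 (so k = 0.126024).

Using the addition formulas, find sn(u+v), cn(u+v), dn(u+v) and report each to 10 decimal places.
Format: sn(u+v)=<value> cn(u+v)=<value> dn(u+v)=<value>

sn u = 0.2855620158665446, cn u = -0.9583602324252793, dn u = 0.9993522340940678
sn v = 0.2466786585828415, cn v = 0.9690973322632613, dn v = 0.9995166690041142
m = k² = 0.015882048576
D = 1 − m·sn²u·sn²v = 0.999921191954931
sn(u+v) = (sn u·cn v·dn v + sn v·cn u·dn u)/D = 0.04034975184620834/0.999921191954931 = 0.04035293198189063
cn(u+v) = (cn u·cn v − sn u·sn v·dn u·dn v)/D = -0.9991067448708968/0.999921191954931 = -0.9991854887259247
dn(u+v) = (dn u·dn v − m·sn u·sn v·cn u·cn v)/D = 0.9999082620510695/0.999921191954931 = 0.9999870690770778

sn(u+v)=0.0403529320 cn(u+v)=-0.9991854887 dn(u+v)=0.9999870691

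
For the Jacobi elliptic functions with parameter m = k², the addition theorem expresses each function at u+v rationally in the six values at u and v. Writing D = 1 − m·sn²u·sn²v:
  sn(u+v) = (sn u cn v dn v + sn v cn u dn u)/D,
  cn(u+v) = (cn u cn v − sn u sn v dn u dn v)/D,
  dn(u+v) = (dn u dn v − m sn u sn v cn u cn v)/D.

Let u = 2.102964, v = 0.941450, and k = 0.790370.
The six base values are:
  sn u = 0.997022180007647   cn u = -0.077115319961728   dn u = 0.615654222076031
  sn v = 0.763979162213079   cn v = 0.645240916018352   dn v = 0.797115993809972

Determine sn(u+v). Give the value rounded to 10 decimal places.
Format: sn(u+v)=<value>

m = k² = 0.6246847369
D = 1 − m·sn²u·sn²v = 0.6375621370978932
sn(u+v) = (sn u·cn v·dn v + sn v·cn u·dn u)/D = 0.476529307190371/0.6375621370978932 = 0.7474241010601344

sn(u+v)=0.7474241011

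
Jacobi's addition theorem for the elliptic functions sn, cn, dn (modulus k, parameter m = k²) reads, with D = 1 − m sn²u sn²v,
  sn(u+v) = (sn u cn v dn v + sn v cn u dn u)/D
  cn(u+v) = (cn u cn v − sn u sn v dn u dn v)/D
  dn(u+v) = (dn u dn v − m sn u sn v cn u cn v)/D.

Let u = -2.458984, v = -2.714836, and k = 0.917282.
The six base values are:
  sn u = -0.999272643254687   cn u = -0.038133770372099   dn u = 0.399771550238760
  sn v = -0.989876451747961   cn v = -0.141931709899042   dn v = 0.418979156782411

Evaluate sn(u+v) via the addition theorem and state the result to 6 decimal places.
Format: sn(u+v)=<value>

sn(u+v)=0.421594

m = k² = 0.841406267524
D = 1 − m·sn²u·sn²v = 0.1767424455849815
sn(u+v) = (sn u·cn v·dn v + sn v·cn u·dn u)/D = 0.0745136398917254/0.1767424455849815 = 0.4215944825539808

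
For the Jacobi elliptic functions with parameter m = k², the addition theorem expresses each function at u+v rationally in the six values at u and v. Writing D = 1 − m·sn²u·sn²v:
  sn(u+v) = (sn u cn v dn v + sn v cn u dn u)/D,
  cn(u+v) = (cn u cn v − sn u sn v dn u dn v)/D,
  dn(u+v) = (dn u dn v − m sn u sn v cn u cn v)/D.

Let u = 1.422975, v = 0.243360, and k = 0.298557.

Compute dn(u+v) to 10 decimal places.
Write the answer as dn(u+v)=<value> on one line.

sn u = 0.9844885151877636, cn u = 0.1754490338058109, dn u = 0.9558281975276542
sn v = 0.2407596601677704, cn v = 0.970584764992682, dn v = 0.9974132525325058
m = k² = 0.089136282249
D = 1 − m·sn²u·sn²v = 0.994992242756064
dn(u+v) = (dn u·dn v − m·sn u·sn v·cn u·cn v)/D = 0.9497579417981598/0.994992242756064 = 0.9545380365653826

dn(u+v)=0.9545380366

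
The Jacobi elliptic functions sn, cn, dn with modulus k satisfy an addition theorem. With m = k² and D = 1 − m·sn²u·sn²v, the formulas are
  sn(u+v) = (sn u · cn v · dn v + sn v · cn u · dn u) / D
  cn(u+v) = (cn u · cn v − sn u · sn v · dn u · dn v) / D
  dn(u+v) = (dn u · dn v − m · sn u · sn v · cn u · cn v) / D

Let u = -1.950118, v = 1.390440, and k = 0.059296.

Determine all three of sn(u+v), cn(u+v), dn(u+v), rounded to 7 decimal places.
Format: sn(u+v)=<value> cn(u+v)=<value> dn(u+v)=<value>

sn u = -0.9296613018827184, cn u = -0.3684153414038687, dn u = 0.9984794503166373
sn v = 0.9835878461278343, cn v = 0.1804299003757631, dn v = 0.998297775261913
m = k² = 0.003516015616
D = 1 − m·sn²u·sn²v = 0.9970601402698841
sn(u+v) = (sn u·cn v·dn v + sn v·cn u·dn u)/D = -0.5292710194124084/0.9970601402698841 = -0.5308315898268136
cn(u+v) = (cn u·cn v − sn u·sn v·dn u·dn v)/D = 0.8449858645712075/0.9970601402698841 = 0.8474773290430473
dn(u+v) = (dn u·dn v − m·sn u·sn v·cn u·cn v)/D = 0.9965660989385344/0.9970601402698841 = 0.9995045019739572

sn(u+v)=-0.5308316 cn(u+v)=0.8474773 dn(u+v)=0.9995045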